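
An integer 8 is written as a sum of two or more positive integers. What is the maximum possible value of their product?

18

Define m[k] = max over 1≤i<k of i · max(k−i, m[k−i]); the inner max lets the remainder stay uncut if that's better.
m[2] = 1·max(1,0) = 1·1 = 1
m[3] = max(1·2, 2·1) = 2
m[4] = max(1·3, 2·2, 3·1) = 4
m[5] = max(1·4, 2·3, 3·2, 4·1) = 6
m[6] = max(1·6, 2·4, 3·3, 4·2, 5·1) = 9
m[7] = max(1·9, 2·6, 3·4, 4·3, 5·2, 6·1) = 12
m[8] = max(1·12, 2·9, 3·6, …, 6·2, 7·1) = 18
One optimal split: 3 + 3 + 2; product 3·3·2 = 18.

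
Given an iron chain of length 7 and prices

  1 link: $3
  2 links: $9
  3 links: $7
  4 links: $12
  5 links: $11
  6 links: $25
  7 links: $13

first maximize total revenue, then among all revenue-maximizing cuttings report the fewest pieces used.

4

Consider every possible first cut. r[k] is the best of p[i]+r[k−i] over all sellable i≤k.
r[1] = 3
r[2] = 9
r[3] = 12  (first piece 1, then r[2]=9)
r[4] = 18  (first piece 2, then r[2]=9)
r[5] = 21  (first piece 1, then r[4]=18)
r[6] = 27  (first piece 2, then r[4]=18)
r[7] = 30  (first piece 1, then r[6]=27)
Maximum revenue is $30.
Now minimize piece count subject to staying optimal: for each k, pieces[k] = 1 + min over i with p[i]+r[k−i]=r[k] of pieces[k−i].
pieces[4] = 2
pieces[5] = 3
pieces[6] = 3
pieces[7] = 4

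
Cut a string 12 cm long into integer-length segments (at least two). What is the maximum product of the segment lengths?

Let P[k] be the best product for length k (with at least one cut). For each first piece i, the rest contributes max(k−i, P[k−i]).
P[2] = 1·max(1,0) = 1·1 = 1
P[3] = max(1·2, 2·1) = 2
P[4] = max(1·3, 2·2, 3·1) = 4
P[5] = max(1·4, 2·3, 3·2, 4·1) = 6
P[6] = max(1·6, 2·4, 3·3, 4·2, 5·1) = 9
P[7] = max(1·9, 2·6, 3·4, 4·3, 5·2, 6·1) = 12
P[8] = max(1·12, 2·9, 3·6, …, 6·2, 7·1) = 18
P[9] = max(1·18, 2·12, 3·9, …, 7·2, 8·1) = 27
P[10] = max(1·27, 2·18, 3·12, …, 8·2, 9·1) = 36
P[11] = max(1·36, 2·27, 3·18, …, 9·2, 10·1) = 54
P[12] = max(1·54, 2·36, 3·27, …, 10·2, 11·1) = 81
One optimal split: 3 + 3 + 3 + 3; product 3·3·3·3 = 81.

81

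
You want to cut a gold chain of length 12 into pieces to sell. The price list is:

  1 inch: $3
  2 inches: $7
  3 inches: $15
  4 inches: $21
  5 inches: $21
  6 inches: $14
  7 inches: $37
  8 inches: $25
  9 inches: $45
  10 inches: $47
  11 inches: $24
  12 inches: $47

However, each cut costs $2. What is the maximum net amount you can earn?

Consider every possible first cut. net[k] is the best of p[i]+net[k−i] over all sellable i≤k, charging 2 whenever i<k.
net[1] = 3
net[2] = max(3+3-2, 7+0) = 7
net[3] = max(3+7-2, 7+3-2, 15+0) = 15
net[4] = max(3+15-2, 7+7-2, 15+3-2, 21+0) = 21
net[5] = max(3+21-2, 7+15-2, 15+7-2, 21+3-2, 21+0) = 22
net[6] = max(3+22-2, 7+21-2, 15+15-2, 21+7-2, 21+3-2, 14+0) = 28
net[7] = max(3+28-2, 7+22-2, 15+21-2, …, 14+3-2, 37+0) = 37
net[8] = max(3+37-2, 7+28-2, 15+22-2, …, 37+3-2, 25+0) = 40
net[9] = max(3+40-2, 7+37-2, 15+28-2, …, 25+3-2, 45+0) = 45
net[10] = max(3+45-2, 7+40-2, 15+37-2, …, 45+3-2, 47+0) = 50
net[11] = max(3+50-2, 7+45-2, 15+40-2, …, 47+3-2, 24+0) = 56
net[12] = max(3+56-2, 7+50-2, 15+45-2, …, 24+3-2, 47+0) = 59
One optimal plan: pieces 4 + 4 + 4 (2 cuts) → $63 − $4 = $59.

59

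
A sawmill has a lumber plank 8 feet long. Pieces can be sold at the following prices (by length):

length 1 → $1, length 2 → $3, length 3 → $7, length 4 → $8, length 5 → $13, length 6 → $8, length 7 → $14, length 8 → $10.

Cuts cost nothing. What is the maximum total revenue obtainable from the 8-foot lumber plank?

20

Build R[k] bottom-up: R[k] = max over allowed piece i of (p[i] + R[k−i]).
R[1] = 1
R[2] = 3
R[3] = 7
R[4] = 8  (first piece 1, then R[3]=7)
R[5] = 13
R[6] = 14  (first piece 1, then R[5]=13)
R[7] = 16  (first piece 2, then R[5]=13)
R[8] = 20  (first piece 3, then R[5]=13)
One optimal cutting: 5 + 3 → $13 + $7 = $20.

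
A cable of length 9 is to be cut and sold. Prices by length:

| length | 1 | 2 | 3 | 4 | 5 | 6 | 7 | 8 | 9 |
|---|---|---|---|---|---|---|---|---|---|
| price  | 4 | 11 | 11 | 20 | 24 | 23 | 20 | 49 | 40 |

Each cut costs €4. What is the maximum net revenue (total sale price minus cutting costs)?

Let v[k] be the best obtainable value from length k. For each k, try every first piece i and keep the best of price[i] + v[k−i] minus the 4 cut fee when i<k.
v[1] = 4
v[2] = max(4+4-4, 11+0) = 11
v[3] = max(4+11-4, 11+4-4, 11+0) = 11
v[4] = max(4+11-4, 11+11-4, 11+4-4, 20+0) = 20
v[5] = max(4+20-4, 11+11-4, 11+11-4, 20+4-4, 24+0) = 24
v[6] = max(4+24-4, 11+20-4, 11+11-4, 20+11-4, 24+4-4, 23+0) = 27
v[7] = max(4+27-4, 11+24-4, 11+20-4, …, 23+4-4, 20+0) = 31
v[8] = max(4+31-4, 11+27-4, 11+24-4, …, 20+4-4, 49+0) = 49
v[9] = max(4+49-4, 11+31-4, 11+27-4, …, 49+4-4, 40+0) = 49
One optimal plan: pieces 8 + 1 (1 cut) → €53 − €4 = €49.

49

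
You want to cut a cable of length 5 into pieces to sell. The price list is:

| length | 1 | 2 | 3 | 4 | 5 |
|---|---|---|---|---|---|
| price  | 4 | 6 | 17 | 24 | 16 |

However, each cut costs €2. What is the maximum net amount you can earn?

26

Let net[k] be the best obtainable value from length k. For each k, try every first piece i and keep the best of price[i] + net[k−i] minus the 2 cut fee when i<k.
net[1] = 4
net[2] = max(4+4-2, 6+0) = 6
net[3] = max(4+6-2, 6+4-2, 17+0) = 17
net[4] = max(4+17-2, 6+6-2, 17+4-2, 24+0) = 24
net[5] = max(4+24-2, 6+17-2, 17+6-2, 24+4-2, 16+0) = 26
One optimal plan: pieces 4 + 1 (1 cut) → €28 − €2 = €26.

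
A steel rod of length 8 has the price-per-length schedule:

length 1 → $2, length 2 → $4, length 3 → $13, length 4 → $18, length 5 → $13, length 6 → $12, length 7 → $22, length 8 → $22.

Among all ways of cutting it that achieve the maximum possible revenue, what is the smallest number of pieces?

2

Build r[k] bottom-up: r[k] = max over allowed piece i of (p[i] + r[k−i]).
r[1] = 2
r[2] = max(2+2, 4+0) = 4
r[3] = max(2+4, 4+2, 13+0) = 13
r[4] = max(2+13, 4+4, 13+2, 18+0) = 18
r[5] = max(2+18, 4+13, 13+4, 18+2, 13+0) = 20
r[6] = max(2+20, 4+18, 13+13, 18+4, 13+2, 12+0) = 26
r[7] = max(2+26, 4+20, 13+18, …, 12+2, 22+0) = 31
r[8] = max(2+31, 4+26, 13+20, …, 22+2, 22+0) = 36
Maximum revenue is $36.
Now minimize piece count subject to staying optimal: for each k, pieces[k] = 1 + min over i with p[i]+r[k−i]=r[k] of pieces[k−i].
pieces[5] = 2
pieces[6] = 2
pieces[7] = 2
pieces[8] = 2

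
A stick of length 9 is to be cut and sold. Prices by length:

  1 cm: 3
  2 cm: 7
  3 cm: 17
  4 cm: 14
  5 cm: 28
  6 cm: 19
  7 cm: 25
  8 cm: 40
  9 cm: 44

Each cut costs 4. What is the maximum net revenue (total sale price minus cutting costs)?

Consider every possible first cut. r[k] is the best of p[i]+r[k−i] over all sellable i≤k, charging 4 whenever i<k.
r[1] = 3
r[2] = max(3+3-4, 7+0) = 7
r[3] = max(3+7-4, 7+3-4, 17+0) = 17
r[4] = max(3+17-4, 7+7-4, 17+3-4, 14+0) = 16
r[5] = max(3+16-4, 7+17-4, 17+7-4, 14+3-4, 28+0) = 28
r[6] = max(3+28-4, 7+16-4, 17+17-4, 14+7-4, 28+3-4, 19+0) = 30
r[7] = max(3+30-4, 7+28-4, 17+16-4, …, 19+3-4, 25+0) = 31
r[8] = max(3+31-4, 7+30-4, 17+28-4, …, 25+3-4, 40+0) = 41
r[9] = max(3+41-4, 7+31-4, 17+30-4, …, 40+3-4, 44+0) = 44
Best is to make no cuts and sell whole for 44.

44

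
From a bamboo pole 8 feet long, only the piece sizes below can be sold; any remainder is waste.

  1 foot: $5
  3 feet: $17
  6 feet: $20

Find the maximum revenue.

44

Let r[k] be the best obtainable value from length k. For each k, try every first piece i and keep the best of price[i] + r[k−i].
r[1] = 5
r[2] = 10  (first piece 1, then r[1]=5)
r[3] = 17
r[4] = 22  (first piece 1, then r[3]=17)
r[5] = 27  (first piece 1, then r[4]=22)
r[6] = 34  (first piece 3, then r[3]=17)
r[7] = 39  (first piece 1, then r[6]=34)
r[8] = 44  (first piece 1, then r[7]=39)
One optimal cutting: 3 + 3 + 1 + 1 → $44.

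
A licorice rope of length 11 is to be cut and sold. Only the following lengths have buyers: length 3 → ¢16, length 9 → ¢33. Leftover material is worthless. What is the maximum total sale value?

48

Consider every possible first cut. f[k] is the best of p[i]+f[k−i] over all sellable i≤k.
f[1] = 0
f[2] = 0
f[3] = 16
f[4] = 16
f[5] = 16
f[6] = 32  (first piece 3, then f[3]=16)
f[7] = 32
f[8] = 32
f[9] = max(16+32, 33+0) = 48
f[10] = max(16+32, 33+0) = 48
f[11] = max(16+32, 33+0) = 48
One optimal cutting: pieces 3 + 3 + 3 with 2 cm of scrap → ¢48.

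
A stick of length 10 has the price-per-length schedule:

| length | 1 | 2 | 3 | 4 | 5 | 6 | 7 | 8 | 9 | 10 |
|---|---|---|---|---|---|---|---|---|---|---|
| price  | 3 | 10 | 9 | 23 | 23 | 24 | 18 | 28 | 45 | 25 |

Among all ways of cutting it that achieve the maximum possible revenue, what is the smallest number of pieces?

3

Let r[k] be the best obtainable value from length k. For each k, try every first piece i and keep the best of price[i] + r[k−i].
r[1] = 3
r[2] = 10
r[3] = 13  (first piece 1, then r[2]=10)
r[4] = 23
r[5] = 26  (first piece 1, then r[4]=23)
r[6] = 33  (first piece 2, then r[4]=23)
r[7] = 36  (first piece 1, then r[6]=33)
r[8] = 46  (first piece 4, then r[4]=23)
r[9] = 49  (first piece 1, then r[8]=46)
r[10] = 56  (first piece 2, then r[8]=46)
Maximum revenue is €56.
Now minimize piece count subject to staying optimal: for each k, pieces[k] = 1 + min over i with p[i]+r[k−i]=r[k] of pieces[k−i].
pieces[7] = 3
pieces[8] = 2
pieces[9] = 3
pieces[10] = 3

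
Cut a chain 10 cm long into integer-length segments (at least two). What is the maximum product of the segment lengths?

36

Fill m[k] for k=2..10: at each k try every first piece i and multiply by the better of (k−i) uncut or m[k−i].
m[2] = 1·max(1,0) = 1·1 = 1
m[3] = max(1·2, 2·1) = 2
m[4] = max(1·3, 2·2, 3·1) = 4
m[5] = max(1·4, 2·3, 3·2, 4·1) = 6
m[6] = max(1·6, 2·4, 3·3, 4·2, 5·1) = 9
m[7] = max(1·9, 2·6, 3·4, 4·3, 5·2, 6·1) = 12
m[8] = max(1·12, 2·9, 3·6, …, 6·2, 7·1) = 18
m[9] = max(1·18, 2·12, 3·9, …, 7·2, 8·1) = 27
m[10] = max(1·27, 2·18, 3·12, …, 8·2, 9·1) = 36
One optimal split: 3 + 3 + 2 + 2; product 3·3·2·2 = 36.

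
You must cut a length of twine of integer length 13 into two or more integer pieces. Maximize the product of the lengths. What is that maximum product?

Let prod[k] be the best product for length k (with at least one cut). For each first piece i, the rest contributes max(k−i, prod[k−i]).
prod[2] = 1·max(1,0) = 1·1 = 1
prod[3] = max(1·2, 2·1) = 2
prod[4] = max(1·3, 2·2, 3·1) = 4
prod[5] = max(1·4, 2·3, 3·2, 4·1) = 6
prod[6] = max(1·6, 2·4, 3·3, 4·2, 5·1) = 9
prod[7] = max(1·9, 2·6, 3·4, 4·3, 5·2, 6·1) = 12
prod[8] = max(1·12, 2·9, 3·6, …, 6·2, 7·1) = 18
prod[9] = max(1·18, 2·12, 3·9, …, 7·2, 8·1) = 27
prod[10] = max(1·27, 2·18, 3·12, …, 8·2, 9·1) = 36
prod[11] = max(1·36, 2·27, 3·18, …, 9·2, 10·1) = 54
prod[12] = max(1·54, 2·36, 3·27, …, 10·2, 11·1) = 81
prod[13] = max(1·81, 2·54, 3·36, …, 11·2, 12·1) = 108
One optimal split: 3 + 3 + 3 + 2 + 2; product 3·3·3·2·2 = 108.

108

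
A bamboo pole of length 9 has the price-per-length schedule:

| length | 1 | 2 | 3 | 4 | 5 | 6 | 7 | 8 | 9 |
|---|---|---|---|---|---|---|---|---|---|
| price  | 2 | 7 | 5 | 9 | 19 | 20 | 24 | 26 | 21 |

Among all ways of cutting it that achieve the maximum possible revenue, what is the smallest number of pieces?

Build r[k] bottom-up: r[k] = max over allowed piece i of (p[i] + r[k−i]).
r[1] = 2
r[2] = max(2+2, 7+0) = 7
r[3] = max(2+7, 7+2, 5+0) = 9
r[4] = max(2+9, 7+7, 5+2, 9+0) = 14
r[5] = max(2+14, 7+9, 5+7, 9+2, 19+0) = 19
r[6] = max(2+19, 7+14, 5+9, 9+7, 19+2, 20+0) = 21
r[7] = max(2+21, 7+19, 5+14, …, 20+2, 24+0) = 26
r[8] = max(2+26, 7+21, 5+19, …, 24+2, 26+0) = 28
r[9] = max(2+28, 7+26, 5+21, …, 26+2, 21+0) = 33
Maximum revenue is $33.
Now minimize piece count subject to staying optimal: for each k, pieces[k] = 1 + min over i with p[i]+r[k−i]=r[k] of pieces[k−i].
pieces[6] = 2
pieces[7] = 2
pieces[8] = 3
pieces[9] = 3

3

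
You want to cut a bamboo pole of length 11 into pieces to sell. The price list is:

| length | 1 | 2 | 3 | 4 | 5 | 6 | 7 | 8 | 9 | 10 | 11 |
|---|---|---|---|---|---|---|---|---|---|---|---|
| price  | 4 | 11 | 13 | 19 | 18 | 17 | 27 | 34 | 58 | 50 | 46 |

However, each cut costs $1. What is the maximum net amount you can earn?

68

Let v[k] be the best obtainable value from length k. For each k, try every first piece i and keep the best of price[i] + v[k−i] minus the 1 cut fee when i<k.
v[1] = 4
v[2] = max(4+4-1, 11+0) = 11
v[3] = max(4+11-1, 11+4-1, 13+0) = 14
v[4] = max(4+14-1, 11+11-1, 13+4-1, 19+0) = 21
v[5] = max(4+21-1, 11+14-1, 13+11-1, 19+4-1, 18+0) = 24
v[6] = max(4+24-1, 11+21-1, 13+14-1, 19+11-1, 18+4-1, 17+0) = 31
v[7] = max(4+31-1, 11+24-1, 13+21-1, …, 17+4-1, 27+0) = 34
v[8] = max(4+34-1, 11+31-1, 13+24-1, …, 27+4-1, 34+0) = 41
v[9] = max(4+41-1, 11+34-1, 13+31-1, …, 34+4-1, 58+0) = 58
v[10] = max(4+58-1, 11+41-1, 13+34-1, …, 58+4-1, 50+0) = 61
v[11] = max(4+61-1, 11+58-1, 13+41-1, …, 50+4-1, 46+0) = 68
One optimal plan: pieces 9 + 2 (1 cut) → $69 − $1 = $68.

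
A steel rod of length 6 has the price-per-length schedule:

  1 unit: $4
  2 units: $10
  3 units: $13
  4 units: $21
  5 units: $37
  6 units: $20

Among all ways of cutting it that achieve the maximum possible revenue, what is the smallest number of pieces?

Consider every possible first cut. r[k] is the best of p[i]+r[k−i] over all sellable i≤k.
r[1] = 4
r[2] = 10
r[3] = 14  (first piece 1, then r[2]=10)
r[4] = 21
r[5] = 37
r[6] = 41  (first piece 1, then r[5]=37)
Maximum revenue is $41.
Now minimize piece count subject to staying optimal: for each k, pieces[k] = 1 + min over i with p[i]+r[k−i]=r[k] of pieces[k−i].
pieces[3] = 2
pieces[4] = 1
pieces[5] = 1
pieces[6] = 2

2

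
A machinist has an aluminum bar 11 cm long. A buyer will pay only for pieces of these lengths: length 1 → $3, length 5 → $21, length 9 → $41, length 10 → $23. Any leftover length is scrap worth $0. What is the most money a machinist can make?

Let r[k] be the best obtainable value from length k. For each k, try every first piece i and keep the best of price[i] + r[k−i].
r[1] = 3
r[2] = 6  (first piece 1, then r[1]=3)
r[3] = 9  (first piece 1, then r[2]=6)
r[4] = 12  (first piece 1, then r[3]=9)
r[5] = 21
r[6] = 24  (first piece 1, then r[5]=21)
r[7] = 27  (first piece 1, then r[6]=24)
r[8] = 30  (first piece 1, then r[7]=27)
r[9] = 41
r[10] = 44  (first piece 1, then r[9]=41)
r[11] = 47  (first piece 1, then r[10]=44)
One optimal cutting: 9 + 1 + 1 → $47.

47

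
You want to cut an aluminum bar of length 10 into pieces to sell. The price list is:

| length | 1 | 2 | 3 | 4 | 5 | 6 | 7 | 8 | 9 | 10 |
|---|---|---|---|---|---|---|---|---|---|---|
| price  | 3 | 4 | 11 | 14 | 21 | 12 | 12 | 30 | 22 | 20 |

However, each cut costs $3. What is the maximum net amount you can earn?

39

Build r[k] bottom-up: r[k] = max over allowed piece i of (p[i] + r[k−i]) − 3 per cut.
r[1] = 3
r[2] = 4
r[3] = 11
r[4] = 14
r[5] = 21
r[6] = 21  (first piece 1, then r[5]=21)
r[7] = 22  (first piece 2, then r[5]=21)
r[8] = 30
r[9] = 32  (first piece 4, then r[5]=21)
r[10] = 39  (first piece 5, then r[5]=21)
One optimal plan: pieces 5 + 5 (1 cut) → $42 − $3 = $39.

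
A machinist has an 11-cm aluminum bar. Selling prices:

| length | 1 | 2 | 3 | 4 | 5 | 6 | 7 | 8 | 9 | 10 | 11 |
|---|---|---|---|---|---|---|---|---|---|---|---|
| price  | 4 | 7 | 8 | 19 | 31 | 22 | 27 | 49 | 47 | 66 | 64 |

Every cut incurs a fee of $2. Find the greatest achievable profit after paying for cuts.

Let v[k] be the best obtainable value from length k. For each k, try every first piece i and keep the best of price[i] + v[k−i] minus the 2 cut fee when i<k.
v[1] = 4
v[2] = max(4+4-2, 7+0) = 7
v[3] = max(4+7-2, 7+4-2, 8+0) = 9
v[4] = max(4+9-2, 7+7-2, 8+4-2, 19+0) = 19
v[5] = max(4+19-2, 7+9-2, 8+7-2, 19+4-2, 31+0) = 31
v[6] = max(4+31-2, 7+19-2, 8+9-2, 19+7-2, 31+4-2, 22+0) = 33
v[7] = max(4+33-2, 7+31-2, 8+19-2, …, 22+4-2, 27+0) = 36
v[8] = max(4+36-2, 7+33-2, 8+31-2, …, 27+4-2, 49+0) = 49
v[9] = max(4+49-2, 7+36-2, 8+33-2, …, 49+4-2, 47+0) = 51
v[10] = max(4+51-2, 7+49-2, 8+36-2, …, 47+4-2, 66+0) = 66
v[11] = max(4+66-2, 7+51-2, 8+49-2, …, 66+4-2, 64+0) = 68
One optimal plan: pieces 10 + 1 (1 cut) → $70 − $2 = $68.

68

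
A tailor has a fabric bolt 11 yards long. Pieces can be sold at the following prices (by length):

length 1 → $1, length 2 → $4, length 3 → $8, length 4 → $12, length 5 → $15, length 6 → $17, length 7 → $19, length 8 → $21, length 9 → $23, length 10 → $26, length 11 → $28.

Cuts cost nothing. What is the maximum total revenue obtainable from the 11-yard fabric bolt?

32

Consider every possible first cut. v[k] is the best of p[i]+v[k−i] over all sellable i≤k.
v[1] = 1
v[2] = max(1+1, 4+0) = 4
v[3] = max(1+4, 4+1, 8+0) = 8
v[4] = max(1+8, 4+4, 8+1, 12+0) = 12
v[5] = max(1+12, 4+8, 8+4, 12+1, 15+0) = 15
v[6] = max(1+15, 4+12, 8+8, 12+4, 15+1, 17+0) = 17
v[7] = max(1+17, 4+15, 8+12, …, 17+1, 19+0) = 20
v[8] = max(1+20, 4+17, 8+15, …, 19+1, 21+0) = 24
v[9] = max(1+24, 4+20, 8+17, …, 21+1, 23+0) = 27
v[10] = max(1+27, 4+24, 8+20, …, 23+1, 26+0) = 30
v[11] = max(1+30, 4+27, 8+24, …, 26+1, 28+0) = 32
One optimal cutting: 4 + 4 + 3 → $12 + $12 + $8 = $32.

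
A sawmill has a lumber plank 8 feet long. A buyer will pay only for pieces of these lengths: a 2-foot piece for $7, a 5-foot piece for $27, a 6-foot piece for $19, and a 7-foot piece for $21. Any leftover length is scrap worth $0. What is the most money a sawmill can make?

Build r[k] bottom-up: r[k] = max over allowed piece i of (p[i] + r[k−i]).
r[1] = 0
r[2] = 7
r[3] = 7
r[4] = 14  (first piece 2, then r[2]=7)
r[5] = 27
r[6] = 27
r[7] = 34  (first piece 2, then r[5]=27)
r[8] = 34
One optimal cutting: pieces 5 + 2 with 1 foot of scrap → $34.

34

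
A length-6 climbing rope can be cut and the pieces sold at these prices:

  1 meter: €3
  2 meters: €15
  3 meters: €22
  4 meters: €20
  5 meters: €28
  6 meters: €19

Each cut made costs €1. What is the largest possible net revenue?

Let net[k] be the best obtainable value from length k. For each k, try every first piece i and keep the best of price[i] + net[k−i] minus the 1 cut fee when i<k.
net[1] = 3
net[2] = max(3+3-1, 15+0) = 15
net[3] = max(3+15-1, 15+3-1, 22+0) = 22
net[4] = max(3+22-1, 15+15-1, 22+3-1, 20+0) = 29
net[5] = max(3+29-1, 15+22-1, 22+15-1, 20+3-1, 28+0) = 36
net[6] = max(3+36-1, 15+29-1, 22+22-1, 20+15-1, 28+3-1, 19+0) = 43
One optimal plan: pieces 2 + 2 + 2 (2 cuts) → €45 − €2 = €43.

43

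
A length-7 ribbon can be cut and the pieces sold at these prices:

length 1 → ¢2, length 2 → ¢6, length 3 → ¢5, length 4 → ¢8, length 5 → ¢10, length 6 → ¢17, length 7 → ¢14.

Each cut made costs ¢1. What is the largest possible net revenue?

18

Consider every possible first cut. r[k] is the best of p[i]+r[k−i] over all sellable i≤k, charging 1 whenever i<k.
r[1] = 2
r[2] = 6
r[3] = 7  (first piece 1, then r[2]=6)
r[4] = 11  (first piece 2, then r[2]=6)
r[5] = 12  (first piece 1, then r[4]=11)
r[6] = 17
r[7] = 18  (first piece 1, then r[6]=17)
One optimal plan: pieces 6 + 1 (1 cut) → ¢19 − ¢1 = ¢18.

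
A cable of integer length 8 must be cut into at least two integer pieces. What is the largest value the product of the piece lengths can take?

18

Define m[k] = max over 1≤i<k of i · max(k−i, m[k−i]); the inner max lets the remainder stay uncut if that's better.
Small cases: m[2]=1.
m[3] = max(1*2, 2*1) = 2
m[4] = max(1*3, 2*2, 3*1) = 4
m[5] = max(1*4, 2*3, 3*2, 4*1) = 6
m[6] = max(1*6, 2*4, 3*3, 4*2, 5*1) = 9
m[7] = max(1*9, 2*6, 3*4, 4*3, 5*2, 6*1) = 12
m[8] = max(1*12, 2*9, 3*6, …, 6*2, 7*1) = 18
One optimal split: 3 + 3 + 2; product 3*3*2 = 18.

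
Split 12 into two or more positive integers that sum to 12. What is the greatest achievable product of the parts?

81

Fill g[k] for k=2..12: at each k try every first piece i and multiply by the better of (k−i) uncut or g[k−i].
g[2] = 1·max(1,0) = 1·1 = 1
g[3] = 1·max(2,1) = 1·2 = 2
g[4] = 2·max(2,1) = 2·2 = 4
g[5] = 2·max(3,2) = 2·3 = 6
g[6] = 3·max(3,2) = 3·3 = 9
g[7] = 2·max(5,6) = 2·6 = 12
g[8] = 2·max(6,9) = 2·9 = 18
g[9] = 3·max(6,9) = 3·9 = 27
g[10] = 2·max(8,18) = 2·18 = 36
g[11] = 2·max(9,27) = 2·27 = 54
g[12] = 3·max(9,27) = 3·27 = 81
One optimal split: 3 + 3 + 3 + 3; product 3·3·3·3 = 81.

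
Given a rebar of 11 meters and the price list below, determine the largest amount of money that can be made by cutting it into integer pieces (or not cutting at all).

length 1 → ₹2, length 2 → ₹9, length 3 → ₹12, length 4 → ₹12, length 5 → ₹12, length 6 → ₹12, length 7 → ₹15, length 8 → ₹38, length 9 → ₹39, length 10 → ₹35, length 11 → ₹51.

51

Let r[k] be the best obtainable value from length k. For each k, try every first piece i and keep the best of price[i] + r[k−i].
r[1] = 2
r[2] = max(2+2, 9+0) = 9
r[3] = max(2+9, 9+2, 12+0) = 12
r[4] = max(2+12, 9+9, 12+2, 12+0) = 18
r[5] = max(2+18, 9+12, 12+9, 12+2, 12+0) = 21
r[6] = max(2+21, 9+18, 12+12, 12+9, 12+2, 12+0) = 27
r[7] = max(2+27, 9+21, 12+18, …, 12+2, 15+0) = 30
r[8] = max(2+30, 9+27, 12+21, …, 15+2, 38+0) = 38
r[9] = max(2+38, 9+30, 12+27, …, 38+2, 39+0) = 40
r[10] = max(2+40, 9+38, 12+30, …, 39+2, 35+0) = 47
r[11] = max(2+47, 9+40, 12+38, …, 35+2, 51+0) = 51
Best is to sell the whole 11-meter piece uncut for ₹51.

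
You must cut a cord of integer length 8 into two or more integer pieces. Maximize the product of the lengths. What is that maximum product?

18

Fill P[k] for k=2..8: at each k try every first piece i and multiply by the better of (k−i) uncut or P[k−i].
P[2] = 1×max(1,0) = 1×1 = 1
P[3] = 1×max(2,1) = 1×2 = 2
P[4] = 2×max(2,1) = 2×2 = 4
P[5] = 2×max(3,2) = 2×3 = 6
P[6] = 3×max(3,2) = 3×3 = 9
P[7] = 2×max(5,6) = 2×6 = 12
P[8] = 2×max(6,9) = 2×9 = 18
One optimal split: 3 + 3 + 2; product 3×3×2 = 18.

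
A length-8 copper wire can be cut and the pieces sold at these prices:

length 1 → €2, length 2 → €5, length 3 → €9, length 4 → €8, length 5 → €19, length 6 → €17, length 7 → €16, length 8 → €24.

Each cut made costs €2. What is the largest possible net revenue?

Build net[k] bottom-up: net[k] = max over allowed piece i of (p[i] + net[k−i]) − 2 per cut.
net[1] = 2
net[2] = 5
net[3] = 9
net[4] = 9  (first piece 1, then net[3]=9)
net[5] = 19
net[6] = 19  (first piece 1, then net[5]=19)
net[7] = 22  (first piece 2, then net[5]=19)
net[8] = 26  (first piece 3, then net[5]=19)
One optimal plan: pieces 5 + 3 (1 cut) → €28 − €2 = €26.

26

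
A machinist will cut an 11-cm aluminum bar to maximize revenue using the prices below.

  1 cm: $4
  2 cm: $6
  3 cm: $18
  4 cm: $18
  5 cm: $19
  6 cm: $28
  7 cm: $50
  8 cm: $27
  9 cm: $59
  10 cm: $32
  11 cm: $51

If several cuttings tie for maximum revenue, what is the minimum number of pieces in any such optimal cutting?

3

Build r[k] bottom-up: r[k] = max over allowed piece i of (p[i] + r[k−i]).
r[1] = 4
r[2] = max(4+4, 6+0) = 8
r[3] = max(4+8, 6+4, 18+0) = 18
r[4] = max(4+18, 6+8, 18+4, 18+0) = 22
r[5] = max(4+22, 6+18, 18+8, 18+4, 19+0) = 26
r[6] = max(4+26, 6+22, 18+18, 18+8, 19+4, 28+0) = 36
r[7] = max(4+36, 6+26, 18+22, …, 28+4, 50+0) = 50
r[8] = max(4+50, 6+36, 18+26, …, 50+4, 27+0) = 54
r[9] = max(4+54, 6+50, 18+36, …, 27+4, 59+0) = 59
r[10] = max(4+59, 6+54, 18+50, …, 59+4, 32+0) = 68
r[11] = max(4+68, 6+59, 18+54, …, 32+4, 51+0) = 72
Maximum revenue is $72.
Now minimize piece count subject to staying optimal: for each k, pieces[k] = 1 + min over i with p[i]+r[k−i]=r[k] of pieces[k−i].
pieces[8] = 2
pieces[9] = 1
pieces[10] = 2
pieces[11] = 3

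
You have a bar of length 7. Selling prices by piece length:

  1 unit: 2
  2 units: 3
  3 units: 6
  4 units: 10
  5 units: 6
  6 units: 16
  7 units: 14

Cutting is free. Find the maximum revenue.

Build best[k] bottom-up: best[k] = max over allowed piece i of (p[i] + best[k−i]).
best[1] = 2
best[2] = max(2+2, 3+0) = 4
best[3] = max(2+4, 3+2, 6+0) = 6
best[4] = max(2+6, 3+4, 6+2, 10+0) = 10
best[5] = max(2+10, 3+6, 6+4, 10+2, 6+0) = 12
best[6] = max(2+12, 3+10, 6+6, 10+4, 6+2, 16+0) = 16
best[7] = max(2+16, 3+12, 6+10, …, 16+2, 14+0) = 18
One optimal cutting: 6 + 1 → 16 + 2 = 18.

18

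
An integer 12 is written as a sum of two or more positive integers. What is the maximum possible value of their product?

Fill g[k] for k=2..12: at each k try every first piece i and multiply by the better of (k−i) uncut or g[k−i].
g[2] = 1·max(1,0) = 1·1 = 1
g[3] = max(1·2, 2·1) = 2
g[4] = max(1·3, 2·2, 3·1) = 4
g[5] = max(1·4, 2·3, 3·2, 4·1) = 6
g[6] = max(1·6, 2·4, 3·3, 4·2, 5·1) = 9
g[7] = max(1·9, 2·6, 3·4, 4·3, 5·2, 6·1) = 12
g[8] = max(1·12, 2·9, 3·6, …, 6·2, 7·1) = 18
g[9] = max(1·18, 2·12, 3·9, …, 7·2, 8·1) = 27
g[10] = max(1·27, 2·18, 3·12, …, 8·2, 9·1) = 36
g[11] = max(1·36, 2·27, 3·18, …, 9·2, 10·1) = 54
g[12] = max(1·54, 2·36, 3·27, …, 10·2, 11·1) = 81
One optimal split: 3 + 3 + 3 + 3; product 3·3·3·3 = 81.

81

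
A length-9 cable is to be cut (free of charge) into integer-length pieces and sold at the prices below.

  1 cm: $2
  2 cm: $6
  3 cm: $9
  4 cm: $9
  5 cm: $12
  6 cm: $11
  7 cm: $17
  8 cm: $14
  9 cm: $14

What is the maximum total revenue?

27

Build v[k] bottom-up: v[k] = max over allowed piece i of (p[i] + v[k−i]).
v[1] = 2
v[2] = max(2+2, 6+0) = 6
v[3] = max(2+6, 6+2, 9+0) = 9
v[4] = max(2+9, 6+6, 9+2, 9+0) = 12
v[5] = max(2+12, 6+9, 9+6, 9+2, 12+0) = 15
v[6] = max(2+15, 6+12, 9+9, 9+6, 12+2, 11+0) = 18
v[7] = max(2+18, 6+15, 9+12, …, 11+2, 17+0) = 21
v[8] = max(2+21, 6+18, 9+15, …, 17+2, 14+0) = 24
v[9] = max(2+24, 6+21, 9+18, …, 14+2, 14+0) = 27
One optimal cutting: 3 + 2 + 2 + 2 → $9 + $6 + $6 + $6 = $27.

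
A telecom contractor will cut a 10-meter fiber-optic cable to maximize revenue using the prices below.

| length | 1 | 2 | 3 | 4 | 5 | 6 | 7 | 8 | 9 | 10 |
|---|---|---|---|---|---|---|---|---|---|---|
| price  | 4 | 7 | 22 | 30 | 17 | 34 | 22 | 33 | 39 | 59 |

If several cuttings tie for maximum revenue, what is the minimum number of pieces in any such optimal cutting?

3

Build r[k] bottom-up: r[k] = max over allowed piece i of (p[i] + r[k−i]).
r[1] = 4
r[2] = max(4+4, 7+0) = 8
r[3] = max(4+8, 7+4, 22+0) = 22
r[4] = max(4+22, 7+8, 22+4, 30+0) = 30
r[5] = max(4+30, 7+22, 22+8, 30+4, 17+0) = 34
r[6] = max(4+34, 7+30, 22+22, 30+8, 17+4, 34+0) = 44
r[7] = max(4+44, 7+34, 22+30, …, 34+4, 22+0) = 52
r[8] = max(4+52, 7+44, 22+34, …, 22+4, 33+0) = 60
r[9] = max(4+60, 7+52, 22+44, …, 33+4, 39+0) = 66
r[10] = max(4+66, 7+60, 22+52, …, 39+4, 59+0) = 74
Maximum revenue is $74.
Now minimize piece count subject to staying optimal: for each k, pieces[k] = 1 + min over i with p[i]+r[k−i]=r[k] of pieces[k−i].
pieces[7] = 2
pieces[8] = 2
pieces[9] = 3
pieces[10] = 3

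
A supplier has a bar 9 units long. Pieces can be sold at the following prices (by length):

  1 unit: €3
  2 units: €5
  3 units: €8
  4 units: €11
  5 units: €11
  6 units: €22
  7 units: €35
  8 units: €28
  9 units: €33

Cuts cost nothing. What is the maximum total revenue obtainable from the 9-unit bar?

41

Build best[k] bottom-up: best[k] = max over allowed piece i of (p[i] + best[k−i]).
best[1] = 3
best[2] = max(3+3, 5+0) = 6
best[3] = max(3+6, 5+3, 8+0) = 9
best[4] = max(3+9, 5+6, 8+3, 11+0) = 12
best[5] = max(3+12, 5+9, 8+6, 11+3, 11+0) = 15
best[6] = max(3+15, 5+12, 8+9, 11+6, 11+3, 22+0) = 22
best[7] = max(3+22, 5+15, 8+12, …, 22+3, 35+0) = 35
best[8] = max(3+35, 5+22, 8+15, …, 35+3, 28+0) = 38
best[9] = max(3+38, 5+35, 8+22, …, 28+3, 33+0) = 41
One optimal cutting: 7 + 1 + 1 → €35 + €3 + €3 = €41.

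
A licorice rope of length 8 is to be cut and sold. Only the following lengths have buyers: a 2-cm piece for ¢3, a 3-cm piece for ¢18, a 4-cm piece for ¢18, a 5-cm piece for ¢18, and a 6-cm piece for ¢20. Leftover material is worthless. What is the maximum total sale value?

Build f[k] bottom-up: f[k] = max over allowed piece i of (p[i] + f[k−i]).
f[1] = 0
f[2] = 3
f[3] = max(3+0, 18+0) = 18
f[4] = max(3+3, 18+0, 18+0) = 18
f[5] = max(3+18, 18+3, 18+0, 18+0) = 21
f[6] = max(3+18, 18+18, 18+3, 18+0, 20+0) = 36
f[7] = max(3+21, 18+18, 18+18, 18+3, 20+0) = 36
f[8] = max(3+36, 18+21, 18+18, 18+18, 20+3) = 39
One optimal cutting: 3 + 3 + 2 → ¢39.

39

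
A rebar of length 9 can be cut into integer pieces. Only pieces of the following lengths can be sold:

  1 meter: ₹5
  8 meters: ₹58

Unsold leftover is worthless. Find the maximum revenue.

Build r[k] bottom-up: r[k] = max over allowed piece i of (p[i] + r[k−i]).
r[1] = 5
r[2] = 10  (first piece 1, then r[1]=5)
r[3] = 15  (first piece 1, then r[2]=10)
r[4] = 20  (first piece 1, then r[3]=15)
r[5] = 25  (first piece 1, then r[4]=20)
r[6] = 30  (first piece 1, then r[5]=25)
r[7] = 35  (first piece 1, then r[6]=30)
r[8] = max(5+35, 58+0) = 58
r[9] = max(5+58, 58+5) = 63
One optimal cutting: 8 + 1 → ₹63.

63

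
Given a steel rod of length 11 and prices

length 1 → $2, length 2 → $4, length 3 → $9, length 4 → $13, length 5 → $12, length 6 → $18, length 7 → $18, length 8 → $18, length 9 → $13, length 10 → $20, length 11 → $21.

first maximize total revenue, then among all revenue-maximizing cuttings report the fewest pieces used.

3

Consider every possible first cut. r[k] is the best of p[i]+r[k−i] over all sellable i≤k.
r[1] = 2
r[2] = max(2+2, 4+0) = 4
r[3] = max(2+4, 4+2, 9+0) = 9
r[4] = max(2+9, 4+4, 9+2, 13+0) = 13
r[5] = max(2+13, 4+9, 9+4, 13+2, 12+0) = 15
r[6] = max(2+15, 4+13, 9+9, 13+4, 12+2, 18+0) = 18
r[7] = max(2+18, 4+15, 9+13, …, 18+2, 18+0) = 22
r[8] = max(2+22, 4+18, 9+15, …, 18+2, 18+0) = 26
r[9] = max(2+26, 4+22, 9+18, …, 18+2, 13+0) = 28
r[10] = max(2+28, 4+26, 9+22, …, 13+2, 20+0) = 31
r[11] = max(2+31, 4+28, 9+26, …, 20+2, 21+0) = 35
Maximum revenue is $35.
Now minimize piece count subject to staying optimal: for each k, pieces[k] = 1 + min over i with p[i]+r[k−i]=r[k] of pieces[k−i].
pieces[8] = 2
pieces[9] = 3
pieces[10] = 2
pieces[11] = 3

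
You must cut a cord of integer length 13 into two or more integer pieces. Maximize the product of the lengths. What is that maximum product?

108

Define m[k] = max over 1≤i<k of i · max(k−i, m[k−i]); the inner max lets the remainder stay uncut if that's better.
m[2] = 1·max(1,0) = 1·1 = 1
m[3] = 1·max(2,1) = 1·2 = 2
m[4] = 2·max(2,1) = 2·2 = 4
m[5] = 2·max(3,2) = 2·3 = 6
m[6] = 3·max(3,2) = 3·3 = 9
m[7] = 2·max(5,6) = 2·6 = 12
m[8] = 2·max(6,9) = 2·9 = 18
m[9] = 3·max(6,9) = 3·9 = 27
m[10] = 2·max(8,18) = 2·18 = 36
m[11] = 2·max(9,27) = 2·27 = 54
m[12] = 3·max(9,27) = 3·27 = 81
m[13] = 2·max(11,54) = 2·54 = 108
One optimal split: 3 + 3 + 3 + 2 + 2; product 3·3·3·2·2 = 108.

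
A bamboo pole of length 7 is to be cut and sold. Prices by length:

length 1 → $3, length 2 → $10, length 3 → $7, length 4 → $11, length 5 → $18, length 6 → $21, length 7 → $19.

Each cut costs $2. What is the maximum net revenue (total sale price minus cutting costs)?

27

Build net[k] bottom-up: net[k] = max over allowed piece i of (p[i] + net[k−i]) − 2 per cut.
net[1] = 3
net[2] = max(3+3-2, 10+0) = 10
net[3] = max(3+10-2, 10+3-2, 7+0) = 11
net[4] = max(3+11-2, 10+10-2, 7+3-2, 11+0) = 18
net[5] = max(3+18-2, 10+11-2, 7+10-2, 11+3-2, 18+0) = 19
net[6] = max(3+19-2, 10+18-2, 7+11-2, 11+10-2, 18+3-2, 21+0) = 26
net[7] = max(3+26-2, 10+19-2, 7+18-2, …, 21+3-2, 19+0) = 27
One optimal plan: pieces 2 + 2 + 2 + 1 (3 cuts) → $33 − $6 = $27.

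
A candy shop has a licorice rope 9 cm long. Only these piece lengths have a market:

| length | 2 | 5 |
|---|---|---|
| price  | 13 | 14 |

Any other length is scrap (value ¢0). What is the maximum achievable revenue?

Build best[k] bottom-up: best[k] = max over allowed piece i of (p[i] + best[k−i]).
best[1] = 0
best[2] = 13
best[3] = 13
best[4] = 26  (first piece 2, then best[2]=13)
best[5] = 26
best[6] = 39  (first piece 2, then best[4]=26)
best[7] = 39
best[8] = 52  (first piece 2, then best[6]=39)
best[9] = 52
One optimal cutting: pieces 2 + 2 + 2 + 2 with 1 cm of scrap → ¢52.

52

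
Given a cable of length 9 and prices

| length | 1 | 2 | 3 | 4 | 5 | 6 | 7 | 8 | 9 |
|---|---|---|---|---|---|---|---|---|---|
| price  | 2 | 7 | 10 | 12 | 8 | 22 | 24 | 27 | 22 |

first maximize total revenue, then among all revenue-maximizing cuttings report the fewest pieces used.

Consider every possible first cut. r[k] is the best of p[i]+r[k−i] over all sellable i≤k.
r[1] = 2
r[2] = max(2+2, 7+0) = 7
r[3] = max(2+7, 7+2, 10+0) = 10
r[4] = max(2+10, 7+7, 10+2, 12+0) = 14
r[5] = max(2+14, 7+10, 10+7, 12+2, 8+0) = 17
r[6] = max(2+17, 7+14, 10+10, 12+7, 8+2, 22+0) = 22
r[7] = max(2+22, 7+17, 10+14, …, 22+2, 24+0) = 24
r[8] = max(2+24, 7+22, 10+17, …, 24+2, 27+0) = 29
r[9] = max(2+29, 7+24, 10+22, …, 27+2, 22+0) = 32
Maximum revenue is €32.
Now minimize piece count subject to staying optimal: for each k, pieces[k] = 1 + min over i with p[i]+r[k−i]=r[k] of pieces[k−i].
pieces[6] = 1
pieces[7] = 1
pieces[8] = 2
pieces[9] = 2

2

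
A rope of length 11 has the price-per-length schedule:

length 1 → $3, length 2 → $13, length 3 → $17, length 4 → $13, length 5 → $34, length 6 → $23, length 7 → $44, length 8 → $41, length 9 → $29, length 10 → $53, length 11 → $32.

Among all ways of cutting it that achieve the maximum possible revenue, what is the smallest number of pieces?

Let r[k] be the best obtainable value from length k. For each k, try every first piece i and keep the best of price[i] + r[k−i].
r[1] = 3
r[2] = max(3+3, 13+0) = 13
r[3] = max(3+13, 13+3, 17+0) = 17
r[4] = max(3+17, 13+13, 17+3, 13+0) = 26
r[5] = max(3+26, 13+17, 17+13, 13+3, 34+0) = 34
r[6] = max(3+34, 13+26, 17+17, 13+13, 34+3, 23+0) = 39
r[7] = max(3+39, 13+34, 17+26, …, 23+3, 44+0) = 47
r[8] = max(3+47, 13+39, 17+34, …, 44+3, 41+0) = 52
r[9] = max(3+52, 13+47, 17+39, …, 41+3, 29+0) = 60
r[10] = max(3+60, 13+52, 17+47, …, 29+3, 53+0) = 68
r[11] = max(3+68, 13+60, 17+52, …, 53+3, 32+0) = 73
Maximum revenue is $73.
Now minimize piece count subject to staying optimal: for each k, pieces[k] = 1 + min over i with p[i]+r[k−i]=r[k] of pieces[k−i].
pieces[8] = 4
pieces[9] = 3
pieces[10] = 2
pieces[11] = 4

4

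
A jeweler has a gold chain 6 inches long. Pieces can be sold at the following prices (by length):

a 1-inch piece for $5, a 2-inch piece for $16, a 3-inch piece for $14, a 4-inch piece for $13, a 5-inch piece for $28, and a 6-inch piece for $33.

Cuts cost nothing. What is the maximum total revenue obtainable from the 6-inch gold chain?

Build best[k] bottom-up: best[k] = max over allowed piece i of (p[i] + best[k−i]).
best[1] = 5
best[2] = 16
best[3] = 21  (first piece 1, then best[2]=16)
best[4] = 32  (first piece 2, then best[2]=16)
best[5] = 37  (first piece 1, then best[4]=32)
best[6] = 48  (first piece 2, then best[4]=32)
One optimal cutting: 2 + 2 + 2 → $16 + $16 + $16 = $48.

48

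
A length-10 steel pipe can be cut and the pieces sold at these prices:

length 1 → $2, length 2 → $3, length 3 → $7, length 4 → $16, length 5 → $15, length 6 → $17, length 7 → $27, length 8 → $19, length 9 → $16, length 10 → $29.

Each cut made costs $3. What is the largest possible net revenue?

31

Let net[k] be the best obtainable value from length k. For each k, try every first piece i and keep the best of price[i] + net[k−i] minus the 3 cut fee when i<k.
net[1] = 2
net[2] = 3
net[3] = 7
net[4] = 16
net[5] = 15  (first piece 1, then net[4]=16)
net[6] = 17
net[7] = 27
net[8] = 29  (first piece 4, then net[4]=16)
net[9] = 28  (first piece 1, then net[8]=29)
net[10] = 31  (first piece 3, then net[7]=27)
One optimal plan: pieces 7 + 3 (1 cut) → $34 − $3 = $31.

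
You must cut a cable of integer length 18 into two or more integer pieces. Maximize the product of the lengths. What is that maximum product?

Let f[k] be the best product for length k (with at least one cut). For each first piece i, the rest contributes max(k−i, f[k−i]).
f[2] = 1×max(1,0) = 1×1 = 1
f[3] = 1×max(2,1) = 1×2 = 2
f[4] = 2×max(2,1) = 2×2 = 4
f[5] = 2×max(3,2) = 2×3 = 6
f[6] = 3×max(3,2) = 3×3 = 9
f[7] = 2×max(5,6) = 2×6 = 12
f[8] = 2×max(6,9) = 2×9 = 18
f[9] = 3×max(6,9) = 3×9 = 27
f[10] = 2×max(8,18) = 2×18 = 36
f[11] = 2×max(9,27) = 2×27 = 54
f[12] = 3×max(9,27) = 3×27 = 81
f[13] = 2×max(11,54) = 2×54 = 108
f[14] = 2×max(12,81) = 2×81 = 162
f[15] = 3×max(12,81) = 3×81 = 243
f[16] = 2×max(14,162) = 2×162 = 324
f[17] = 2×max(15,243) = 2×243 = 486
f[18] = 3×max(15,243) = 3×243 = 729
One optimal split: 3 + 3 + 3 + 3 + 3 + 3; product 3×3×3×3×3×3 = 729.

729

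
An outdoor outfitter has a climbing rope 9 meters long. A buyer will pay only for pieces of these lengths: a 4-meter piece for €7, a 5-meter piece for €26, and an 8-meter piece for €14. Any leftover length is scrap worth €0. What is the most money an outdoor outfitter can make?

33

Let f[k] be the best obtainable value from length k. For each k, try every first piece i and keep the best of price[i] + f[k−i].
f[1] = 0
f[2] = 0
f[3] = 0
f[4] = 7
f[5] = 26
f[6] = 26
f[7] = 26
f[8] = 26
f[9] = 33  (first piece 4, then f[5]=26)
One optimal cutting: 5 + 4 → €33.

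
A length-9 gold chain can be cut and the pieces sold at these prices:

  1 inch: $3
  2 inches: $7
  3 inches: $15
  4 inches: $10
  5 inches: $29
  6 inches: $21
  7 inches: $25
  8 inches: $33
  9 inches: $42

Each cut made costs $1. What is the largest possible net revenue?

45

Let v[k] be the best obtainable value from length k. For each k, try every first piece i and keep the best of price[i] + v[k−i] minus the 1 cut fee when i<k.
v[1] = 3
v[2] = max(3+3-1, 7+0) = 7
v[3] = max(3+7-1, 7+3-1, 15+0) = 15
v[4] = max(3+15-1, 7+7-1, 15+3-1, 10+0) = 17
v[5] = max(3+17-1, 7+15-1, 15+7-1, 10+3-1, 29+0) = 29
v[6] = max(3+29-1, 7+17-1, 15+15-1, 10+7-1, 29+3-1, 21+0) = 31
v[7] = max(3+31-1, 7+29-1, 15+17-1, …, 21+3-1, 25+0) = 35
v[8] = max(3+35-1, 7+31-1, 15+29-1, …, 25+3-1, 33+0) = 43
v[9] = max(3+43-1, 7+35-1, 15+31-1, …, 33+3-1, 42+0) = 45
One optimal plan: pieces 5 + 3 + 1 (2 cuts) → $47 − $2 = $45.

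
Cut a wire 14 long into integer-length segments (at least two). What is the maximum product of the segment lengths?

Fill f[k] for k=2..14: at each k try every first piece i and multiply by the better of (k−i) uncut or f[k−i].
f[2] = 1*max(1,0) = 1*1 = 1
f[3] = max(1*2, 2*1) = 2
f[4] = max(1*3, 2*2, 3*1) = 4
f[5] = max(1*4, 2*3, 3*2, 4*1) = 6
f[6] = max(1*6, 2*4, 3*3, 4*2, 5*1) = 9
f[7] = max(1*9, 2*6, 3*4, 4*3, 5*2, 6*1) = 12
f[8] = max(1*12, 2*9, 3*6, …, 6*2, 7*1) = 18
f[9] = max(1*18, 2*12, 3*9, …, 7*2, 8*1) = 27
f[10] = max(1*27, 2*18, 3*12, …, 8*2, 9*1) = 36
f[11] = max(1*36, 2*27, 3*18, …, 9*2, 10*1) = 54
f[12] = max(1*54, 2*36, 3*27, …, 10*2, 11*1) = 81
f[13] = max(1*81, 2*54, 3*36, …, 11*2, 12*1) = 108
f[14] = max(1*108, 2*81, 3*54, …, 12*2, 13*1) = 162
One optimal split: 3 + 3 + 3 + 3 + 2; product 3*3*3*3*2 = 162.

162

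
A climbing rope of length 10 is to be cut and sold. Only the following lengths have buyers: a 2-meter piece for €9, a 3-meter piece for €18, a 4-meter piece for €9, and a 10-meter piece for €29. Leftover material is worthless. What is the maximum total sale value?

Consider every possible first cut. r[k] is the best of p[i]+r[k−i] over all sellable i≤k.
r[1] = 0
r[2] = 9
r[3] = max(9+0, 18+0) = 18
r[4] = max(9+9, 18+0, 9+0) = 18
r[5] = max(9+18, 18+9, 9+0) = 27
r[6] = max(9+18, 18+18, 9+9) = 36
r[7] = max(9+27, 18+18, 9+18) = 36
r[8] = max(9+36, 18+27, 9+18) = 45
r[9] = max(9+36, 18+36, 9+27) = 54
r[10] = max(9+45, 18+36, 9+36, 29+0) = 54
One optimal cutting: pieces 3 + 3 + 3 with 1 meter of scrap → €54.

54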